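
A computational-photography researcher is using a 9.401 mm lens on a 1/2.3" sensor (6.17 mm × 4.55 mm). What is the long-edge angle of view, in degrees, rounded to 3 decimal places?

Angle of view α = 2·arctan(w/2f) with w = 6.17 mm and f = 9.401 mm.
w/2f = 0.32816; arctan(0.32816) ≈ 18.1676°, so α ≈ 36.3352°.

36.335°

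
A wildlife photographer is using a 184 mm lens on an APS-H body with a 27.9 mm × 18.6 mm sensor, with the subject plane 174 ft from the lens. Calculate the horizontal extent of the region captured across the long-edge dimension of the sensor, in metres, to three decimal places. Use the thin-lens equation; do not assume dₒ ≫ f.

dₒ: 174 ft × 304.8 mm/ft = 53035.20 mm.
Similar triangles through the lens centre give W/dₒ = w/dᵢ; with 1/f = 1/dₒ + 1/dᵢ this gives W = w·(dₒ − f)/f.
W = 27.9 mm × (53035.2 − 184) / 184 = 27.9 × 287.2348 ≈ 8013.850 mm = 8.01385 m.

8.014 m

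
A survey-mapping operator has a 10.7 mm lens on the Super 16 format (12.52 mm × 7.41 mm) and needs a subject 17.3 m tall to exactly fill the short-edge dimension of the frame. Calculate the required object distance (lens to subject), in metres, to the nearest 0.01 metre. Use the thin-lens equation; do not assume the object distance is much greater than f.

24.99 m

W: 17.3 m = 17300 mm.
Magnification m = h/W = dᵢ/dₒ; combined with 1/f = 1/dₒ + 1/dᵢ this gives dₒ = f·(1 + W/h).
dₒ = 10.7 mm × (1 + 17300/7.41) = 10.7 × 2335.6829 ≈ 24991.807 mm = 24.9918 m.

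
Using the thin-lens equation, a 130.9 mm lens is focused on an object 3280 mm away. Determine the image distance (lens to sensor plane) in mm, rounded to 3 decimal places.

1/dᵢ = 1/f − 1/dₒ = 1/130.9 − 1/3280 = 0.0073345 mm⁻¹.
dᵢ = 1/0.0073345 ≈ 136.3412 mm.

136.341 mm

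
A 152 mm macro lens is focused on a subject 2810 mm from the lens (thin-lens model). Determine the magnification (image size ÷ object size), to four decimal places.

0.0572×

Thin lens: 1/f = 1/dₒ + 1/dᵢ → 1/dᵢ = 1/152 − 1/2810 = 0.0062231 mm⁻¹, so dᵢ ≈ 160.6922 mm.
Magnification m = dᵢ/dₒ = 160.6922/2810 ≈ 0.05719.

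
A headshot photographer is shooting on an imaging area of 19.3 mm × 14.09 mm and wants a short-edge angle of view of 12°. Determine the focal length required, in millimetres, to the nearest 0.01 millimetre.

From α = 2·arctan(h/2f) we get f = h / (2·tan(α/2)).
With h = 14.09 mm and α/2 = 6°, tan(α/2) ≈ 0.10510, so f ≈ 14.09 / 0.21021 ≈ 67.0287 mm.

67.03 mm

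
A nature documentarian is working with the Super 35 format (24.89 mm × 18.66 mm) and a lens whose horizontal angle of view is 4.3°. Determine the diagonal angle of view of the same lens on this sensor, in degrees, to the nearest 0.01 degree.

From the horizontal AOV: f = 24.89 / (2·tan(2.15°)) = 24.89 / 0.07508 ≈ 331.4936 mm.
Sensor diagonal = √(24.89² + 18.66²) = √967.7077 ≈ 31.1080 mm.
Diagonal AOV = 2·arctan(31.1080 / (2 × 331.4936)) = 2·arctan(0.04692) ≈ 5.3728°.

5.37°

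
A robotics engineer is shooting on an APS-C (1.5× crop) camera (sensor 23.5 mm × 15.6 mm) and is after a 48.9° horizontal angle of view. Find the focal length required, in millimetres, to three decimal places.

25.843 mm

From α = 2·arctan(w/2f) we get f = w / (2·tan(α/2)).
With w = 23.5 mm and α/2 = 24.45°, tan(α/2) ≈ 0.45467, so f ≈ 23.5 / 0.90935 ≈ 25.8428 mm.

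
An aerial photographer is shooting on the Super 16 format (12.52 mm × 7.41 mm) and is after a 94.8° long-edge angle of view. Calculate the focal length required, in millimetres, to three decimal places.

5.756 mm

From α = 2·arctan(w/2f) we get f = w / (2·tan(α/2)).
With w = 12.52 mm and α/2 = 47.4°, tan(α/2) ≈ 1.08749, so f ≈ 12.52 / 2.17498 ≈ 5.7564 mm.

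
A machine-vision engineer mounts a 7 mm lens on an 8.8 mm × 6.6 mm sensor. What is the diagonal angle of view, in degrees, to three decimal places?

76.314°

Sensor diagonal = √(8.8² + 6.6²) = √121.0000 ≈ 11.0000 mm.
Angle of view α = 2·arctan(d/2f) with d = 11.0000 mm and f = 7 mm.
d/2f = 0.78571; arctan(0.78571) ≈ 38.1572°, so α ≈ 76.3145°.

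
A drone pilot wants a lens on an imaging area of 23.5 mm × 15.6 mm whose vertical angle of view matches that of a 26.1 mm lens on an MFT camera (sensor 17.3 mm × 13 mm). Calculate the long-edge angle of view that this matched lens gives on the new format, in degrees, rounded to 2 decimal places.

41.13°

Equal vertical AOV ⇒ f₂ = f₁ · 15.6/13 = 26.1 × 1.20000 ≈ 31.3200 mm.
Long-edge AOV on the new format = 2·arctan(23.5 / (2 × 31.3200)) = 2·arctan(0.37516) ≈ 41.1281°.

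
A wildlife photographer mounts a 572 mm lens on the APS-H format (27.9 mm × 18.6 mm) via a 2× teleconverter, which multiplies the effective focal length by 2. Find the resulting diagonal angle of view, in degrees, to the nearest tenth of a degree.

1.7°

Effective focal length f = 572 × 2 = 1144 mm.
Sensor diagonal = √(27.9² + 18.6²) = √1124.3700 ≈ 33.5316 mm.
α = 2·arctan(33.532 / (2 × 1144)) = 2·arctan(0.01466) ≈ 1.6793°.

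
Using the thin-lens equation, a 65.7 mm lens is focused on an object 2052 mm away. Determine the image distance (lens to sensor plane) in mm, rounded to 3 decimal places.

1/dᵢ = 1/f − 1/dₒ = 1/65.7 − 1/2052 = 0.0147334 mm⁻¹.
dᵢ = 1/0.0147334 ≈ 67.8731 mm.

67.873 mm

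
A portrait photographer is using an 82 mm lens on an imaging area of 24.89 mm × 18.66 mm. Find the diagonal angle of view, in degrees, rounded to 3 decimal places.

Sensor diagonal = √(24.89² + 18.66²) = √967.7077 ≈ 31.1080 mm.
Angle of view α = 2·arctan(d/2f) with d = 31.1080 mm and f = 82 mm.
d/2f = 0.18968; arctan(0.18968) ≈ 10.7404°, so α ≈ 21.4809°.

21.481°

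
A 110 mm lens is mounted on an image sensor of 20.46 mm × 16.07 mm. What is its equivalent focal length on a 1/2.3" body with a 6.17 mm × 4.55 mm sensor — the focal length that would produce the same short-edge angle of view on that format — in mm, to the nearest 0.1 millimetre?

31.1 mm

Equal angle of view means equal height/f ratio, so f₂ = f₁ · (height₂/height₁) = 110 × 4.55/16.07.
f₂ = 110 × 0.28314 ≈ 31.145 mm.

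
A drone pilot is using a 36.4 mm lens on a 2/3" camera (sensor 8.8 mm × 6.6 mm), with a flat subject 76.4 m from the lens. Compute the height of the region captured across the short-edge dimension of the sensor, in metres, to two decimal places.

13.85 m

dₒ: 76.4 m = 76400 mm.
Similar triangles through the lens centre give W/dₒ = h/dᵢ; with 1/f = 1/dₒ + 1/dᵢ this gives W = h·(dₒ − f)/f.
W = 6.6 mm × (76400 − 36.4) / 36.4 = 6.6 × 2097.9011 ≈ 13846.147 mm = 13.8461 m.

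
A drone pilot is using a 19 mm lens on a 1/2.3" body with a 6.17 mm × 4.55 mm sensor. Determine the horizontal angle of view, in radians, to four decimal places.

0.3219 rad

Angle of view α = 2·arctan(w/2f) with w = 6.17 mm and f = 19 mm.
w/2f = 0.16237; arctan(0.16237) ≈ 0.1610 rad, so α ≈ 0.3219 rad.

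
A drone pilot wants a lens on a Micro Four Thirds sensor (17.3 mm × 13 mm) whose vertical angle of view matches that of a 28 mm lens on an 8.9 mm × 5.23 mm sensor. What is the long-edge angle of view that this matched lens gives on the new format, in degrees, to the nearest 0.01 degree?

Equal vertical AOV ⇒ f₂ = f₁ · 13/5.23 = 28 × 2.48566 ≈ 69.5985 mm.
Long-edge AOV on the new format = 2·arctan(17.3 / (2 × 69.5985)) = 2·arctan(0.12428) ≈ 14.1693°.

14.17°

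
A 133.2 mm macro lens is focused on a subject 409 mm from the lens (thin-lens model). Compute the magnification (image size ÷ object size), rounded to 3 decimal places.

Thin lens: 1/f = 1/dₒ + 1/dᵢ → 1/dᵢ = 1/133.2 − 1/409 = 0.0050625 mm⁻¹, so dᵢ ≈ 197.5301 mm.
Magnification m = dᵢ/dₒ = 197.5301/409 ≈ 0.48296.

0.483×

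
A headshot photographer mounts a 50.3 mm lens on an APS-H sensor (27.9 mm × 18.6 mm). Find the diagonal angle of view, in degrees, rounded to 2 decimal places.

Sensor diagonal = √(27.9² + 18.6²) = √1124.3700 ≈ 33.5316 mm.
Angle of view α = 2·arctan(d/2f) with d = 33.5316 mm and f = 50.3 mm.
d/2f = 0.33332; arctan(0.33332) ≈ 18.4341°, so α ≈ 36.8681°.

36.87°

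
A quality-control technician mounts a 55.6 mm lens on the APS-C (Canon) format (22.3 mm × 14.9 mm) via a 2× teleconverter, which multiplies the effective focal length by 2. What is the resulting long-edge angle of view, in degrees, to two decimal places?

11.45°

Effective focal length f = 55.6 × 2 = 111.2 mm.
α = 2·arctan(22.3 / (2 × 111.2)) = 2·arctan(0.10027) ≈ 11.4518°.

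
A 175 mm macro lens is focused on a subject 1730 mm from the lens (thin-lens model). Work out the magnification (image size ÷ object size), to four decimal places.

Thin lens: 1/f = 1/dₒ + 1/dᵢ → 1/dᵢ = 1/175 − 1/1730 = 0.0051363 mm⁻¹, so dᵢ ≈ 194.6945 mm.
Magnification m = dᵢ/dₒ = 194.6945/1730 ≈ 0.11254.

0.1125×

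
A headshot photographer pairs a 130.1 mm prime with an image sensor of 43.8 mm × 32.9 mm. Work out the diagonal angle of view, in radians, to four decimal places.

Sensor diagonal = √(43.8² + 32.9²) = √3000.8500 ≈ 54.7800 mm.
Angle of view α = 2·arctan(d/2f) with d = 54.7800 mm and f = 130.1 mm.
d/2f = 0.21053; arctan(0.21053) ≈ 0.2075 rad, so α ≈ 0.4150 rad.

0.4150 rad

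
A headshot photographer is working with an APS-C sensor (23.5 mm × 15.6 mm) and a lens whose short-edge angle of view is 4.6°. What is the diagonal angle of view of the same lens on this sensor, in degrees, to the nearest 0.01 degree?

From the short-edge AOV: f = 15.6 / (2·tan(2.3°)) = 15.6 / 0.08033 ≈ 194.2030 mm.
Sensor diagonal = √(23.5² + 15.6²) = √795.6100 ≈ 28.2066 mm.
Diagonal AOV = 2·arctan(28.2066 / (2 × 194.2030)) = 2·arctan(0.07262) ≈ 8.3072°.

8.31°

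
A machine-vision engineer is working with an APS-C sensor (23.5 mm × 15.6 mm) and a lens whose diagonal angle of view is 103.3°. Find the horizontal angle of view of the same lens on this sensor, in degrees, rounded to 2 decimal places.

92.96°

Sensor diagonal = √(23.5² + 15.6²) = √795.6100 ≈ 28.2066 mm.
From the diagonal AOV: f = 28.2066 / (2·tan(51.65°)) = 28.2066 / 2.52790 ≈ 11.1581 mm.
Horizontal AOV = 2·arctan(23.5 / (2 × 11.1581)) = 2·arctan(1.05305) ≈ 92.9602°.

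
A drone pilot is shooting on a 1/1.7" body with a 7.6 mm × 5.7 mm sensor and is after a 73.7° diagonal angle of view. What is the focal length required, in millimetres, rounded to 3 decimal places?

Sensor diagonal = √(7.6² + 5.7²) = √90.2500 ≈ 9.5000 mm.
From α = 2·arctan(d/2f) we get f = d / (2·tan(α/2)).
With d = 9.5000 mm and α/2 = 36.85°, tan(α/2) ≈ 0.74946, so f ≈ 9.5000 / 1.49892 ≈ 6.3379 mm.

6.338 mm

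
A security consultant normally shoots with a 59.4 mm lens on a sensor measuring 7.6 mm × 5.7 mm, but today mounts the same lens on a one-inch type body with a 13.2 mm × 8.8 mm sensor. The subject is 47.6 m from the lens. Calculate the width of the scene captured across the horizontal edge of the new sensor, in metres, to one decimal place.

10.6 m

The focal length stays 59.4 mm; the relevant sensor dimension is now w = 13.2 mm. Object distance dₒ = 47.6 m = 47600 mm.
Thin-lens field width W = w·(dₒ − f)/f = 13.2 × (47600 − 59.4)/59.4 ≈ 10564.578 mm = 10.5646 m.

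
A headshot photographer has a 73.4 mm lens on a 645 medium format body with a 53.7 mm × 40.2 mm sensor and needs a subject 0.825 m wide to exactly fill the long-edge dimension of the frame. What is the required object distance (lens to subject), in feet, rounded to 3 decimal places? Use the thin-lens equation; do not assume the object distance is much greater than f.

3.940 ft

W: 0.825 m = 825 mm.
Magnification m = w/W = dᵢ/dₒ; combined with 1/f = 1/dₒ + 1/dᵢ this gives dₒ = f·(1 + W/w).
dₒ = 73.4 mm × (1 + 825/53.7) = 73.4 × 16.3631 ≈ 1201.054 mm = 1201.054/304.8 ft = 3.94046 ft.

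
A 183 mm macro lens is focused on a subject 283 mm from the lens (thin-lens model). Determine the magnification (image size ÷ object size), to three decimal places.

1.830×

Thin lens: 1/f = 1/dₒ + 1/dᵢ → 1/dᵢ = 1/183 − 1/283 = 0.0019309 mm⁻¹, so dᵢ ≈ 517.8900 mm.
Magnification m = dᵢ/dₒ = 517.8900/283 ≈ 1.83000.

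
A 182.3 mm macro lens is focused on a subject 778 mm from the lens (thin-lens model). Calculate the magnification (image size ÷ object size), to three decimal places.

0.306×

Thin lens: 1/f = 1/dₒ + 1/dᵢ → 1/dᵢ = 1/182.3 − 1/778 = 0.0042001 mm⁻¹, so dᵢ ≈ 238.0886 mm.
Magnification m = dᵢ/dₒ = 238.0886/778 ≈ 0.30603.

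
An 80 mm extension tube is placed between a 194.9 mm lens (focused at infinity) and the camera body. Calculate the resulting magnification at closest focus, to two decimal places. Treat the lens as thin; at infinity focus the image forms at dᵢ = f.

The tube moves the image plane from f to f + e, so dᵢ = 194.9 + 80 = 274.9 mm. Focus is achieved when 1/f = 1/dₒ + 1/dᵢ, giving dₒ = 1/(1/f − 1/(f+e)).
Magnification m = dᵢ/dₒ = (f+e)·(1/f − 1/(f+e)) = e/f = 80/194.9 ≈ 0.4105.

0.41×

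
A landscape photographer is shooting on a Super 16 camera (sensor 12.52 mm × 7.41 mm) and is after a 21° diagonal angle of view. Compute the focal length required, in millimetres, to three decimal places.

Sensor diagonal = √(12.52² + 7.41²) = √211.6585 ≈ 14.5485 mm.
From α = 2·arctan(d/2f) we get f = d / (2·tan(α/2)).
With d = 14.5485 mm and α/2 = 10.5°, tan(α/2) ≈ 0.18534, so f ≈ 14.5485 / 0.37068 ≈ 39.2483 mm.

39.248 mm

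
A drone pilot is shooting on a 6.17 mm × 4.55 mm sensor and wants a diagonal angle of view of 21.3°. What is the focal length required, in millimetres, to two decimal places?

20.38 mm

Sensor diagonal = √(6.17² + 4.55²) = √58.7714 ≈ 7.6663 mm.
From α = 2·arctan(d/2f) we get f = d / (2·tan(α/2)).
With d = 7.6663 mm and α/2 = 10.65°, tan(α/2) ≈ 0.18805, so f ≈ 7.6663 / 0.37610 ≈ 20.3837 mm.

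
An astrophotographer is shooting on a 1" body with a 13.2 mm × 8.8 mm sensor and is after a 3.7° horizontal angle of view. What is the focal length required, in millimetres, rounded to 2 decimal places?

From α = 2·arctan(w/2f) we get f = w / (2·tan(α/2)).
With w = 13.2 mm and α/2 = 1.85°, tan(α/2) ≈ 0.03230, so f ≈ 13.2 / 0.06460 ≈ 204.3355 mm.

204.34 mm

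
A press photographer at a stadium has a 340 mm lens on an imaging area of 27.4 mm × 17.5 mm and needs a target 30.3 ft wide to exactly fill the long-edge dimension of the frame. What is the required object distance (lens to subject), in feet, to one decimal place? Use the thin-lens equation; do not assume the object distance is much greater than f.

377.1 ft

W: 30.3 ft × 304.8 mm/ft = 9235.44 mm.
Magnification m = w/W = dᵢ/dₒ; combined with 1/f = 1/dₒ + 1/dᵢ this gives dₒ = f·(1 + W/w).
dₒ = 340 mm × (1 + 9235.44/27.4) = 340 × 338.0598 ≈ 114940.347 mm = 114940.347/304.8 ft = 377.101 ft.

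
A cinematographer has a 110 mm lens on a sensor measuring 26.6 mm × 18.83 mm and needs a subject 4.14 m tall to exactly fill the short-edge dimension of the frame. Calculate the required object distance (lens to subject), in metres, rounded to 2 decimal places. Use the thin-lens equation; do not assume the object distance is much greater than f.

W: 4.14 m = 4140 mm.
Magnification m = h/W = dᵢ/dₒ; combined with 1/f = 1/dₒ + 1/dᵢ this gives dₒ = f·(1 + W/h).
dₒ = 110 mm × (1 + 4140/18.83) = 110 × 220.8619 ≈ 24294.811 mm = 24.2948 m.

24.29 m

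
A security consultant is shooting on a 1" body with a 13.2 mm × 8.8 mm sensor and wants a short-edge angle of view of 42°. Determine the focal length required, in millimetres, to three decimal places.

From α = 2·arctan(h/2f) we get f = h / (2·tan(α/2)).
With h = 8.8 mm and α/2 = 21°, tan(α/2) ≈ 0.38386, so f ≈ 8.8 / 0.76773 ≈ 11.4624 mm.

11.462 mm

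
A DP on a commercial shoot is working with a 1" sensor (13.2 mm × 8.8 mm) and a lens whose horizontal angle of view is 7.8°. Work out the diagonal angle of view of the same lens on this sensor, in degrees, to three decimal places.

From the horizontal AOV: f = 13.2 / (2·tan(3.9°)) = 13.2 / 0.13635 ≈ 96.8123 mm.
Sensor diagonal = √(13.2² + 8.8²) = √251.6800 ≈ 15.8644 mm.
Diagonal AOV = 2·arctan(15.8644 / (2 × 96.8123)) = 2·arctan(0.08193) ≈ 9.3680°.

9.368°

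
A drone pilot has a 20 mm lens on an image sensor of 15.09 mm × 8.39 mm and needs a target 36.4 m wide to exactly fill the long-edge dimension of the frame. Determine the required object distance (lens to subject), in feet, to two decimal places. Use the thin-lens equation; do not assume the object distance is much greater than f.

W: 36.4 m = 36400 mm.
Magnification m = w/W = dᵢ/dₒ; combined with 1/f = 1/dₒ + 1/dᵢ this gives dₒ = f·(1 + W/w).
dₒ = 20 mm × (1 + 36400/15.09) = 20 × 2413.1935 ≈ 48263.870 mm = 48263.870/304.8 ft = 158.346 ft.

158.35 ft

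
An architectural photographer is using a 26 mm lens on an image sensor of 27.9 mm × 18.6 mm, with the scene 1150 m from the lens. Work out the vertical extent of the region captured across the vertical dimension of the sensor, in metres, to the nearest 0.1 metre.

dₒ: 1150 m = 1.15e+06 mm.
Similar triangles through the lens centre give W/dₒ = h/dᵢ; with 1/f = 1/dₒ + 1/dᵢ this gives W = h·(dₒ − f)/f.
W = 18.6 mm × (1.15e+06 − 26) / 26 = 18.6 × 44229.7692 ≈ 822673.708 mm = 822.674 m.

822.7 m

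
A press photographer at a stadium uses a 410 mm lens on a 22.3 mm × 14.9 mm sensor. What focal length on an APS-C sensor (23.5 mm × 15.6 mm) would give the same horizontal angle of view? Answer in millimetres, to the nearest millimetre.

Equal angle of view means equal width/f ratio, so f₂ = f₁ · (width₂/width₁) = 410 × 23.5/22.3.
f₂ = 410 × 1.05381 ≈ 432.063 mm.

432 mm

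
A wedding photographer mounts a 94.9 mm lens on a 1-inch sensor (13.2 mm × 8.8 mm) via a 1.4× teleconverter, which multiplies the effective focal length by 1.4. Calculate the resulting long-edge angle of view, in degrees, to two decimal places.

Effective focal length f = 94.9 × 1.4 = 132.86 mm.
α = 2·arctan(13.2 / (2 × 132.86)) = 2·arctan(0.04968) ≈ 5.6878°.

5.69°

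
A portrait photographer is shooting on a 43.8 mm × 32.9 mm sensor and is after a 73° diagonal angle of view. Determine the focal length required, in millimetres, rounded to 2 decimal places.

Sensor diagonal = √(43.8² + 32.9²) = √3000.8500 ≈ 54.7800 mm.
From α = 2·arctan(d/2f) we get f = d / (2·tan(α/2)).
With d = 54.7800 mm and α/2 = 36.5°, tan(α/2) ≈ 0.73996, so f ≈ 54.7800 / 1.47992 ≈ 37.0155 mm.

37.02 mm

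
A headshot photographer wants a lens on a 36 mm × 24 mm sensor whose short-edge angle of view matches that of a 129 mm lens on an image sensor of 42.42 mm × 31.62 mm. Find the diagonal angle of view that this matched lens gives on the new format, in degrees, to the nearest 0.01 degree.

Equal short-edge AOV ⇒ f₂ = f₁ · 24/31.62 = 129 × 0.75901 ≈ 97.9127 mm.
Sensor diagonal = √(36² + 24²) = √1872.0000 ≈ 43.2666 mm.
Diagonal AOV on the new format = 2·arctan(43.2666 / (2 × 97.9127)) = 2·arctan(0.22094) ≈ 24.9181°.

24.92°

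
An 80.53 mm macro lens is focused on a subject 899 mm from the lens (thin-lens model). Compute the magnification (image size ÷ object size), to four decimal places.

0.0984×

Thin lens: 1/f = 1/dₒ + 1/dᵢ → 1/dᵢ = 1/80.53 − 1/899 = 0.0113054 mm⁻¹, so dᵢ ≈ 88.4534 mm.
Magnification m = dᵢ/dₒ = 88.4534/899 ≈ 0.09839.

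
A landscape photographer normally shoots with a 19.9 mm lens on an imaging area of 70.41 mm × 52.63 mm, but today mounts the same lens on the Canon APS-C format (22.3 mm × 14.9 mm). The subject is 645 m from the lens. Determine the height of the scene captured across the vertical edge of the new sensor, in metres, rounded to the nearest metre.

483 m

The focal length stays 19.9 mm; the relevant sensor dimension is now h = 14.9 mm. Object distance dₒ = 645 m = 645000 mm.
Thin-lens field height W = h·(dₒ − f)/f = 14.9 × (645000 − 19.9)/19.9 ≈ 482924.798 mm = 482.925 m.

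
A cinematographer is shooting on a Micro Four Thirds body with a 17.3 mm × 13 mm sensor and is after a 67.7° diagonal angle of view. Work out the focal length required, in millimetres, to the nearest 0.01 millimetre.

16.13 mm

Sensor diagonal = √(17.3² + 13²) = √468.2900 ≈ 21.6400 mm.
From α = 2·arctan(d/2f) we get f = d / (2·tan(α/2)).
With d = 21.6400 mm and α/2 = 33.85°, tan(α/2) ≈ 0.67071, so f ≈ 21.6400 / 1.34141 ≈ 16.1323 mm.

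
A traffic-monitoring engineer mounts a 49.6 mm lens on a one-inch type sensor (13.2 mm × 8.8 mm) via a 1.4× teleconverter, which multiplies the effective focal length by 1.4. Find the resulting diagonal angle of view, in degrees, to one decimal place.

Effective focal length f = 49.6 × 1.4 = 69.44 mm.
Sensor diagonal = √(13.2² + 8.8²) = √251.6800 ≈ 15.8644 mm.
α = 2·arctan(15.864 / (2 × 69.44)) = 2·arctan(0.11423) ≈ 13.0334°.

13.0°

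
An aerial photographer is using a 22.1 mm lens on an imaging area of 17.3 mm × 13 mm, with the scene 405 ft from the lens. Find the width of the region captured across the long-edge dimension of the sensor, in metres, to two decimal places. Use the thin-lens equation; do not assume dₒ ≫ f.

96.62 m

dₒ: 405 ft × 304.8 mm/ft = 123444.00 mm.
Similar triangles through the lens centre give W/dₒ = w/dᵢ; with 1/f = 1/dₒ + 1/dᵢ this gives W = w·(dₒ − f)/f.
W = 17.3 mm × (123444 − 22.1) / 22.1 = 17.3 × 5584.7012 ≈ 96615.330 mm = 96.6153 m.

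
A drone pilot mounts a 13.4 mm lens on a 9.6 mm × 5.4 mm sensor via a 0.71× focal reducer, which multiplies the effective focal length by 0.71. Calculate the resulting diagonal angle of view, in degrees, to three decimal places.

Effective focal length f = 13.4 × 0.71 = 9.514 mm.
Sensor diagonal = √(9.6² + 5.4²) = √121.3200 ≈ 11.0145 mm.
α = 2·arctan(11.015 / (2 × 9.514)) = 2·arctan(0.57886) ≈ 60.1296°.

60.130°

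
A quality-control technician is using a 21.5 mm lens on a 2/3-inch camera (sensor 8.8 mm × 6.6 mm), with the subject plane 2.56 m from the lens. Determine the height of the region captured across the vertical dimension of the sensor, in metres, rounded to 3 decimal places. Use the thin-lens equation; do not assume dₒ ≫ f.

dₒ: 2.56 m = 2560 mm.
Similar triangles through the lens centre give W/dₒ = h/dᵢ; with 1/f = 1/dₒ + 1/dᵢ this gives W = h·(dₒ − f)/f.
W = 6.6 mm × (2560 − 21.5) / 21.5 = 6.6 × 118.0698 ≈ 779.260 mm = 0.77926 m.

0.779 m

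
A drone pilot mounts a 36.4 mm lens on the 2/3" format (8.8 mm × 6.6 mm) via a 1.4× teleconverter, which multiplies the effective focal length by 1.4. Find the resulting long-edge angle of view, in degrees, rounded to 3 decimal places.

9.870°

Effective focal length f = 36.4 × 1.4 = 50.96 mm.
α = 2·arctan(8.8 / (2 × 50.96)) = 2·arctan(0.08634) ≈ 9.8696°.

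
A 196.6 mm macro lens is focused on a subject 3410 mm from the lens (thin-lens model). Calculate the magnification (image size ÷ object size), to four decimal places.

0.0612×

Thin lens: 1/f = 1/dₒ + 1/dᵢ → 1/dᵢ = 1/196.6 − 1/3410 = 0.0047932 mm⁻¹, so dᵢ ≈ 208.6282 mm.
Magnification m = dᵢ/dₒ = 208.6282/3410 ≈ 0.06118.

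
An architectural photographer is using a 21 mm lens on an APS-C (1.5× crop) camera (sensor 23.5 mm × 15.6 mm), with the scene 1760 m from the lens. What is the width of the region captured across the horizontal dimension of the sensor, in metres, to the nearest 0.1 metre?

1969.5 m

dₒ: 1760 m = 1.76e+06 mm.
Similar triangles through the lens centre give W/dₒ = w/dᵢ; with 1/f = 1/dₒ + 1/dᵢ this gives W = w·(dₒ − f)/f.
W = 23.5 mm × (1.76e+06 − 21) / 21 = 23.5 × 83808.5238 ≈ 1969500.310 mm = 1969.5 m.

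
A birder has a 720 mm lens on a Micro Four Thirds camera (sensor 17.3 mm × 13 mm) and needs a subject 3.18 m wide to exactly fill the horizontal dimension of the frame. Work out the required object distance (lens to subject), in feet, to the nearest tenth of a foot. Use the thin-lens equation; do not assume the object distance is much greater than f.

W: 3.18 m = 3180 mm.
Magnification m = w/W = dᵢ/dₒ; combined with 1/f = 1/dₒ + 1/dᵢ this gives dₒ = f·(1 + W/w).
dₒ = 720 mm × (1 + 3180/17.3) = 720 × 184.8150 ≈ 133066.821 mm = 133066.821/304.8 ft = 436.571 ft.

436.6 ft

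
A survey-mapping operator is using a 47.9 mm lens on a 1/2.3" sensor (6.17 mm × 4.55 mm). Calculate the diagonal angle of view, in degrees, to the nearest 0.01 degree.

9.15°

Sensor diagonal = √(6.17² + 4.55²) = √58.7714 ≈ 7.6663 mm.
Angle of view α = 2·arctan(d/2f) with d = 7.6663 mm and f = 47.9 mm.
d/2f = 0.08002; arctan(0.08002) ≈ 4.5753°, so α ≈ 9.1505°.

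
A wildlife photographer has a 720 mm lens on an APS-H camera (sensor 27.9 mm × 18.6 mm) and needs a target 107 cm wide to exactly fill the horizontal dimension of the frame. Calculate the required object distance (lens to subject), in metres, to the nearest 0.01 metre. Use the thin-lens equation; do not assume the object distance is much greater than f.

28.33 m

W: 107 cm = 1070 mm.
Magnification m = w/W = dᵢ/dₒ; combined with 1/f = 1/dₒ + 1/dᵢ this gives dₒ = f·(1 + W/w).
dₒ = 720 mm × (1 + 1070/27.9) = 720 × 39.3513 ≈ 28332.903 mm = 28.3329 m.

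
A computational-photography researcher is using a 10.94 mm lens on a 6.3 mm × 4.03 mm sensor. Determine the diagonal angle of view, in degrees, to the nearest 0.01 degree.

37.74°

Sensor diagonal = √(6.3² + 4.03²) = √55.9309 ≈ 7.4787 mm.
Angle of view α = 2·arctan(d/2f) with d = 7.4787 mm and f = 10.94 mm.
d/2f = 0.34181; arctan(0.34181) ≈ 18.8707°, so α ≈ 37.7414°.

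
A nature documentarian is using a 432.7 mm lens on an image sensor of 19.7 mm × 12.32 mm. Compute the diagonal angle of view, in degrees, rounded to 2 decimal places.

Sensor diagonal = √(19.7² + 12.32²) = √539.8724 ≈ 23.2352 mm.
Angle of view α = 2·arctan(d/2f) with d = 23.2352 mm and f = 432.7 mm.
d/2f = 0.02685; arctan(0.02685) ≈ 1.5380°, so α ≈ 3.0759°.

3.08°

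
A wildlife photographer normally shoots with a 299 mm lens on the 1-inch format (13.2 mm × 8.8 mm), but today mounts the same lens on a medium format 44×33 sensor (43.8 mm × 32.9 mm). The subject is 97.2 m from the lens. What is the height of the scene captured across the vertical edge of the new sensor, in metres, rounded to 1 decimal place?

10.7 m

The focal length stays 299 mm; the relevant sensor dimension is now h = 32.9 mm. Object distance dₒ = 97.2 m = 97200 mm.
Thin-lens field height W = h·(dₒ − f)/f = 32.9 × (97200 − 299)/299 ≈ 10662.351 mm = 10.6624 m.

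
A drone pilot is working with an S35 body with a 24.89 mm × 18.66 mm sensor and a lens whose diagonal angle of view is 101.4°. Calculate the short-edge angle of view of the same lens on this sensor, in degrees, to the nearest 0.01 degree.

Sensor diagonal = √(24.89² + 18.66²) = √967.7077 ≈ 31.1080 mm.
From the diagonal AOV: f = 31.1080 / (2·tan(50.7°)) = 31.1080 / 2.44352 ≈ 12.7308 mm.
Short-edge AOV = 2·arctan(18.66 / (2 × 12.7308)) = 2·arctan(0.73287) ≈ 72.4730°.

72.47°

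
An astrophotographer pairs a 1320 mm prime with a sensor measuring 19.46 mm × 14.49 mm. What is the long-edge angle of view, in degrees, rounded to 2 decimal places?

0.84°

Angle of view α = 2·arctan(w/2f) with w = 19.46 mm and f = 1320 mm.
w/2f = 0.00737; arctan(0.00737) ≈ 0.4223°, so α ≈ 0.8447°.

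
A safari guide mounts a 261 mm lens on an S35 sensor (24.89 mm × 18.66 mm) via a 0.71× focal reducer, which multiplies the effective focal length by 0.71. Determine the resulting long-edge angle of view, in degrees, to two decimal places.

7.68°

Effective focal length f = 261 × 0.71 = 185.31 mm.
α = 2·arctan(24.89 / (2 × 185.31)) = 2·arctan(0.06716) ≈ 7.6842°.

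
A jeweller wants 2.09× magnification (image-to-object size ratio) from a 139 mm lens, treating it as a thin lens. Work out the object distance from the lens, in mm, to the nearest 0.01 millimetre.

205.51 mm

With m = dᵢ/dₒ and 1/f = 1/dₒ + 1/dᵢ, substituting dᵢ = m·dₒ gives 1/f = (1 + 1/m)/dₒ, hence dₒ = f·(1 + 1/m).
dₒ = 139 × (1 + 1/2.09) = 139 × 1.47847 ≈ 205.507 mm.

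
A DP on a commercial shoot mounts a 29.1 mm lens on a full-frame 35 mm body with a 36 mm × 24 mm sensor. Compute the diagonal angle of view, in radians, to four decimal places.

1.2785 rad

Sensor diagonal = √(36² + 24²) = √1872.0000 ≈ 43.2666 mm.
Angle of view α = 2·arctan(d/2f) with d = 43.2666 mm and f = 29.1 mm.
d/2f = 0.74341; arctan(0.74341) ≈ 0.6393 rad, so α ≈ 1.2785 rad.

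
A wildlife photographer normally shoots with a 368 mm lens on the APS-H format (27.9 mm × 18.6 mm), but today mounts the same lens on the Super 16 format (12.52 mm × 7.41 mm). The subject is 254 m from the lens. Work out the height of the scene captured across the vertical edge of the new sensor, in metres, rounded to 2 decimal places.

The focal length stays 368 mm; the relevant sensor dimension is now h = 7.41 mm. Object distance dₒ = 254 m = 254000 mm.
Thin-lens field height W = h·(dₒ − f)/f = 7.41 × (254000 − 368)/368 ≈ 5107.101 mm = 5.1071 m.

5.11 m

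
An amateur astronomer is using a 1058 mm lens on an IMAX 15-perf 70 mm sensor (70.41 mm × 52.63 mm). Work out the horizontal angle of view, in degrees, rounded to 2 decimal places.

Angle of view α = 2·arctan(w/2f) with w = 70.41 mm and f = 1058 mm.
w/2f = 0.03328; arctan(0.03328) ≈ 1.9058°, so α ≈ 3.8116°.

3.81°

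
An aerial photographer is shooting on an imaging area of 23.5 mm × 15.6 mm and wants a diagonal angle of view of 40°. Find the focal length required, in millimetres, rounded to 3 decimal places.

38.748 mm

Sensor diagonal = √(23.5² + 15.6²) = √795.6100 ≈ 28.2066 mm.
From α = 2·arctan(d/2f) we get f = d / (2·tan(α/2)).
With d = 28.2066 mm and α/2 = 20°, tan(α/2) ≈ 0.36397, so f ≈ 28.2066 / 0.72794 ≈ 38.7484 mm.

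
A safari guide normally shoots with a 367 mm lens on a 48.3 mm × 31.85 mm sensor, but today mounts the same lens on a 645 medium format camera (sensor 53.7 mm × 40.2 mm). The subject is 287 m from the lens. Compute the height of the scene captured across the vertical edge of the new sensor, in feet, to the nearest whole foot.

The focal length stays 367 mm; the relevant sensor dimension is now h = 40.2 mm. Object distance dₒ = 287 m = 287000 mm.
Thin-lens field height W = h·(dₒ − f)/f = 40.2 × (287000 − 367)/367 ≈ 31396.857 mm = 31396.857/304.8 ft = 103.008 ft.

103 ft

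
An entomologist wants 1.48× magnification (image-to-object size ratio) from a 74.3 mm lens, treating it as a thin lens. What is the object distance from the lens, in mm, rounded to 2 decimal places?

124.50 mm

With m = dᵢ/dₒ and 1/f = 1/dₒ + 1/dᵢ, substituting dᵢ = m·dₒ gives 1/f = (1 + 1/m)/dₒ, hence dₒ = f·(1 + 1/m).
dₒ = 74.3 × (1 + 1/1.48) = 74.3 × 1.67568 ≈ 124.503 mm.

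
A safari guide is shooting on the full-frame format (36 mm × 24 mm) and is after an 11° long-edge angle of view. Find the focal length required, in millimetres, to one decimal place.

From α = 2·arctan(w/2f) we get f = w / (2·tan(α/2)).
With w = 36 mm and α/2 = 5.5°, tan(α/2) ≈ 0.09629, so f ≈ 36 / 0.19258 ≈ 186.9371 mm.

186.9 mm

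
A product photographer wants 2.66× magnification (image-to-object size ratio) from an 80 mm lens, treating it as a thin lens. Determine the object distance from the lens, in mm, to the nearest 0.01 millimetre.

110.08 mm

With m = dᵢ/dₒ and 1/f = 1/dₒ + 1/dᵢ, substituting dᵢ = m·dₒ gives 1/f = (1 + 1/m)/dₒ, hence dₒ = f·(1 + 1/m).
dₒ = 80 × (1 + 1/2.66) = 80 × 1.37594 ≈ 110.075 mm.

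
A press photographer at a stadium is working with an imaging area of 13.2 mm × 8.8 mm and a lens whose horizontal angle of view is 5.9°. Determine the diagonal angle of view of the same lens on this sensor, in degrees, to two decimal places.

From the horizontal AOV: f = 13.2 / (2·tan(2.95°)) = 13.2 / 0.10307 ≈ 128.0739 mm.
Sensor diagonal = √(13.2² + 8.8²) = √251.6800 ≈ 15.8644 mm.
Diagonal AOV = 2·arctan(15.8644 / (2 × 128.0739)) = 2·arctan(0.06193) ≈ 7.0881°.

7.09°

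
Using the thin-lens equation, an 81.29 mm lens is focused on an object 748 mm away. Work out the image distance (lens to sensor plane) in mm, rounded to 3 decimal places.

91.201 mm

1/dᵢ = 1/f − 1/dₒ = 1/81.29 − 1/748 = 0.0109647 mm⁻¹.
dᵢ = 1/0.0109647 ≈ 91.2015 mm.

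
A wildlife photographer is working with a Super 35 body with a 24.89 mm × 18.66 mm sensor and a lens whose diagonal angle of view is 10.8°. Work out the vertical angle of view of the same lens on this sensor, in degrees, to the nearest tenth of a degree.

6.5°

Sensor diagonal = √(24.89² + 18.66²) = √967.7077 ≈ 31.1080 mm.
From the diagonal AOV: f = 31.1080 / (2·tan(5.4°)) = 31.1080 / 0.18906 ≈ 164.5441 mm.
Vertical AOV = 2·arctan(18.66 / (2 × 164.5441)) = 2·arctan(0.05670) ≈ 6.4906°.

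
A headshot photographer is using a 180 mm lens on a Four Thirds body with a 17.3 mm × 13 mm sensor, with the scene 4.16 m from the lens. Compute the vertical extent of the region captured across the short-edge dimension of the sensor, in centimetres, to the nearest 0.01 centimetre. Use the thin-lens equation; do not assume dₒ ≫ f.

dₒ: 4.16 m = 4160 mm.
Similar triangles through the lens centre give W/dₒ = h/dᵢ; with 1/f = 1/dₒ + 1/dᵢ this gives W = h·(dₒ − f)/f.
W = 13 mm × (4160 − 180) / 180 = 13 × 22.1111 ≈ 287.444 mm = 28.7444 cm.

28.74 cm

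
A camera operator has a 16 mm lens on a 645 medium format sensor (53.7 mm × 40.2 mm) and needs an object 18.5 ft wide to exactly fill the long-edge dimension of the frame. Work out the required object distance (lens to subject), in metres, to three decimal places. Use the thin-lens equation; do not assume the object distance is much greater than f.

1.696 m

W: 18.5 ft × 304.8 mm/ft = 5638.80 mm.
Magnification m = w/W = dᵢ/dₒ; combined with 1/f = 1/dₒ + 1/dᵢ this gives dₒ = f·(1 + W/w).
dₒ = 16 mm × (1 + 5638.8/53.7) = 16 × 106.0056 ≈ 1696.089 mm = 1.69609 m.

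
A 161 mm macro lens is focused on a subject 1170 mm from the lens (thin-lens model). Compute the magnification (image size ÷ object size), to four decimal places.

Thin lens: 1/f = 1/dₒ + 1/dᵢ → 1/dᵢ = 1/161 − 1/1170 = 0.0053565 mm⁻¹, so dᵢ ≈ 186.6898 mm.
Magnification m = dᵢ/dₒ = 186.6898/1170 ≈ 0.15956.

0.1596×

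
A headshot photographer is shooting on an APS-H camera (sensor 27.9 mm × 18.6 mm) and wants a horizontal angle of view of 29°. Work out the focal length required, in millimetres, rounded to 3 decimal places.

53.941 mm

From α = 2·arctan(w/2f) we get f = w / (2·tan(α/2)).
With w = 27.9 mm and α/2 = 14.5°, tan(α/2) ≈ 0.25862, so f ≈ 27.9 / 0.51724 ≈ 53.9406 mm.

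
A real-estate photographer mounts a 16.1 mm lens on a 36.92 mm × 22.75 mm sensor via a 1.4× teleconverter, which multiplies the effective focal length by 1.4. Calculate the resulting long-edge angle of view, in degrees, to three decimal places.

Effective focal length f = 16.1 × 1.4 = 22.54 mm.
α = 2·arctan(36.92 / (2 × 22.54)) = 2·arctan(0.81899) ≈ 78.6342°.

78.634°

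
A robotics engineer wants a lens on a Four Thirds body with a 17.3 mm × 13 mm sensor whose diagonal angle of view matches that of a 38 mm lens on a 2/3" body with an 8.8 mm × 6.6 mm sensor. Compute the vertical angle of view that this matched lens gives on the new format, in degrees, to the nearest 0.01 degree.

Sensor diagonal = √(8.8² + 6.6²) = √121.0000 ≈ 11.0000 mm.
Sensor diagonal = √(17.3² + 13²) = √468.2900 ≈ 21.6400 mm.
Equal diagonal AOV ⇒ f₂ = f₁ · 21.6400/11.0000 = 38 × 1.96727 ≈ 74.7564 mm.
Vertical AOV on the new format = 2·arctan(13 / (2 × 74.7564)) = 2·arctan(0.08695) ≈ 9.9386°.

9.94°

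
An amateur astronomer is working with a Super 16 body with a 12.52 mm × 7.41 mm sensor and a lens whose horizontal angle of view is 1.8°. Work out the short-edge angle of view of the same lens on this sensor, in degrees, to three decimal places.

1.065°

From the horizontal AOV: f = 12.52 / (2·tan(0.9°)) = 12.52 / 0.03142 ≈ 398.4912 mm.
Short-edge AOV = 2·arctan(7.41 / (2 × 398.4912)) = 2·arctan(0.00930) ≈ 1.0654°.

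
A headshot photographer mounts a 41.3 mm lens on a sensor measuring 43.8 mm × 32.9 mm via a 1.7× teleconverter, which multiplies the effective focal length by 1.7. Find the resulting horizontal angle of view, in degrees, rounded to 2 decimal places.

Effective focal length f = 41.3 × 1.7 = 70.21 mm.
α = 2·arctan(43.8 / (2 × 70.21)) = 2·arctan(0.31192) ≈ 34.6476°.

34.65°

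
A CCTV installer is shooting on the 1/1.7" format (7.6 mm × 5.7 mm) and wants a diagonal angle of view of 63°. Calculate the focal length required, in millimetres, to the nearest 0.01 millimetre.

Sensor diagonal = √(7.6² + 5.7²) = √90.2500 ≈ 9.5000 mm.
From α = 2·arctan(d/2f) we get f = d / (2·tan(α/2)).
With d = 9.5000 mm and α/2 = 31.5°, tan(α/2) ≈ 0.61280, so f ≈ 9.5000 / 1.22560 ≈ 7.7513 mm.

7.75 mm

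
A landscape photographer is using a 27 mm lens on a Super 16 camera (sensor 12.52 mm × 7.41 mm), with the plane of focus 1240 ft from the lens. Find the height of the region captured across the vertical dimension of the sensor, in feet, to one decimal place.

dₒ: 1240 ft × 304.8 mm/ft = 377951.99 mm.
Similar triangles through the lens centre give W/dₒ = h/dᵢ; with 1/f = 1/dₒ + 1/dᵢ this gives W = h·(dₒ − f)/f.
W = 7.41 mm × (377952 − 27) / 27 = 7.41 × 13997.2218 ≈ 103719.413 mm = 103719.413/304.8 ft = 340.287 ft.

340.3 ft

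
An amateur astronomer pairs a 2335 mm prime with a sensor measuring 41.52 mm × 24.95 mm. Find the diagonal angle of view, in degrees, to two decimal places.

1.19°

Sensor diagonal = √(41.52² + 24.95²) = √2346.4129 ≈ 48.4398 mm.
Angle of view α = 2·arctan(d/2f) with d = 48.4398 mm and f = 2335 mm.
d/2f = 0.01037; arctan(0.01037) ≈ 0.5943°, so α ≈ 1.1886°.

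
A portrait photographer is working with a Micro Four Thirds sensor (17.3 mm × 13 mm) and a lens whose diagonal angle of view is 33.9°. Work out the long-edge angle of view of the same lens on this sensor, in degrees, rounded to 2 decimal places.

27.39°

Sensor diagonal = √(17.3² + 13²) = √468.2900 ≈ 21.6400 mm.
From the diagonal AOV: f = 21.6400 / (2·tan(16.95°)) = 21.6400 / 0.60955 ≈ 35.5014 mm.
Long-edge AOV = 2·arctan(17.3 / (2 × 35.5014)) = 2·arctan(0.24365) ≈ 27.3869°.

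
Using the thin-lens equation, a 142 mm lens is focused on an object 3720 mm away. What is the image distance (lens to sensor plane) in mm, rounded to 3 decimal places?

1/dᵢ = 1/f − 1/dₒ = 1/142 − 1/3720 = 0.0067734 mm⁻¹.
dᵢ = 1/0.0067734 ≈ 147.6356 mm.

147.636 mm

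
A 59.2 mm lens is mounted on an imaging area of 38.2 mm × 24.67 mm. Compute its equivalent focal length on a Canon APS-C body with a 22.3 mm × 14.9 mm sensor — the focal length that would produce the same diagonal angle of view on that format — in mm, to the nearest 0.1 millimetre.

Sensor diagonal = √(38.2² + 24.67²) = √2067.8489 ≈ 45.4736 mm.
Sensor diagonal = √(22.3² + 14.9²) = √719.3000 ≈ 26.8198 mm.
Equal angle of view means equal diagonal/f ratio, so f₂ = f₁ · (diagonal₂/diagonal₁) = 59.2 × 26.8198/45.4736.
f₂ = 59.2 × 0.58979 ≈ 34.915 mm.

34.9 mm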